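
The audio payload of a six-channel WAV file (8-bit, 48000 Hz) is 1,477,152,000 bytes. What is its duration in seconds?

5,129 seconds

Byte rate = 48,000 × 1 × 6 = 288,000 bytes/s.
Duration = 1,477,152,000 / 288,000 = 5,129 s.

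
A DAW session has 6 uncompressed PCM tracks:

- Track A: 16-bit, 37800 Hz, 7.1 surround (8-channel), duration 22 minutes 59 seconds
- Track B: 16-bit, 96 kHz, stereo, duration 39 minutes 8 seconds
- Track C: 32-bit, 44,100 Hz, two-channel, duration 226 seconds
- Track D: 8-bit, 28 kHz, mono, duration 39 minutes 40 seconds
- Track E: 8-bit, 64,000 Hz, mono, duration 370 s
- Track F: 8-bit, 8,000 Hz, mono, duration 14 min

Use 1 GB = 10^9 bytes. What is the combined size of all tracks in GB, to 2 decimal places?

Track A: 22 minutes 59 seconds = 1,379 s; 37,800 × 1,379 × 2 × 8 = 834,019,200 bytes.
Track B: 39 minutes 8 seconds = 2,348 s; 96,000 × 2,348 × 2 × 2 = 901,632,000 bytes.
Track C: 44,100 × 226 × 4 × 2 = 79,732,800 bytes.
Track D: 39 minutes 40 seconds = 2,380 s; 28,000 × 2,380 × 1 × 1 = 66,640,000 bytes.
Track E: 64,000 × 370 × 1 × 1 = 23,680,000 bytes.
Track F: 14 min = 840 s; 8,000 × 840 × 1 × 1 = 6,720,000 bytes.
Total = 1,912,424,000 bytes = 1.91 GB.

1.91 GB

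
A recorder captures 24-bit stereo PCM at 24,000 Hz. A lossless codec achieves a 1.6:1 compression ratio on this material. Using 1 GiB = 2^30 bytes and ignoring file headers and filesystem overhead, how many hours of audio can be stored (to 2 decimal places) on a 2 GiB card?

6.63 hours

Uncompressed byte rate = 24,000 × 3 × 2 = 144,000 bytes/s.
After 1.6:1 compression, effective rate ≈ 90000 bytes/s.
Capacity = 2 × 1,073,741,824 = 2,147,483,648 bytes.
2,147,483,648 / effective rate ≈ 23860.93 s → 6.63 hours.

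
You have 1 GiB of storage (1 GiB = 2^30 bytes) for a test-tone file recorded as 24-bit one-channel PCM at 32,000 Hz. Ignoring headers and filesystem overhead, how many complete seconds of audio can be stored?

11,184 seconds

Uncompressed byte rate = 32,000 × 3 × 1 = 96,000 bytes/s.
Capacity = 1 × 1,073,741,824 = 1,073,741,824 bytes.
1,073,741,824 / 96,000 ≈ 11184.81 s → 11,184 seconds.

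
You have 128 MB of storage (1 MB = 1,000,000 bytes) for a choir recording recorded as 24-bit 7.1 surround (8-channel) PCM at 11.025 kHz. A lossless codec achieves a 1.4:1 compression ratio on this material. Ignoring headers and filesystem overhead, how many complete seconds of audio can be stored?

Uncompressed byte rate = 11,025 × 3 × 8 = 264,600 bytes/s.
After 1.4:1 compression, effective rate ≈ 189000 bytes/s.
Capacity = 128 × 1,000,000 = 128,000,000 bytes.
128,000,000 / effective rate ≈ 677.25 s → 677 seconds.

677 seconds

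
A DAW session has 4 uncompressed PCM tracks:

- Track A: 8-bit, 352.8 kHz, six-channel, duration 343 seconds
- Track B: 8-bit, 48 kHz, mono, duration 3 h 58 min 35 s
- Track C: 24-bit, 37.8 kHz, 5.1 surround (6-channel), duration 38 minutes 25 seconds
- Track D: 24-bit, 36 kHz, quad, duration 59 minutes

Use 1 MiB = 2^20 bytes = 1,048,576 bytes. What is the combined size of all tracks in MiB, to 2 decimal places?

Track A: 352,800 × 343 × 1 × 6 = 726,062,400 bytes.
Track B: 3 h 58 min 35 s = 14,315 s; 48,000 × 14,315 × 1 × 1 = 687,120,000 bytes.
Track C: 38 minutes 25 seconds = 2,305 s; 37,800 × 2,305 × 3 × 6 = 1,568,322,000 bytes.
Track D: 59 minutes = 3,540 s; 36,000 × 3,540 × 3 × 4 = 1,529,280,000 bytes.
Total = 4,510,784,400 bytes = 4301.82 MiB.

4301.82 MiB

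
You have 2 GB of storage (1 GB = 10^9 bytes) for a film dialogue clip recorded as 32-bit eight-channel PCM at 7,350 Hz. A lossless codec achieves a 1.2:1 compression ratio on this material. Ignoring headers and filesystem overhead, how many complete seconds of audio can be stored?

Uncompressed byte rate = 7,350 × 4 × 8 = 235,200 bytes/s.
After 1.2:1 compression, effective rate ≈ 196000 bytes/s.
Capacity = 2 × 1,000,000,000 = 2,000,000,000 bytes.
2,000,000,000 / effective rate ≈ 10204.08 s → 10,204 seconds.

10,204 seconds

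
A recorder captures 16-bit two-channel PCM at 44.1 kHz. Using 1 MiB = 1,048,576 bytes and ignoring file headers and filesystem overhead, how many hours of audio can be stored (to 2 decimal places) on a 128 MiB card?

Uncompressed byte rate = 44,100 × 2 × 2 = 176,400 bytes/s.
Capacity = 128 × 1,048,576 = 134,217,728 bytes.
134,217,728 / 176,400 ≈ 760.87 s → 0.21 hours.

0.21 hours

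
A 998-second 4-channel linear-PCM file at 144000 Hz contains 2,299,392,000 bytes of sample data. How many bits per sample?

Bytes per sample = 2,299,392,000 / (144,000 × 998 × 4) = 2,299,392,000 / 574,848,000 = 4.
Bit depth = 4 × 8 = 32 bits.

32 bits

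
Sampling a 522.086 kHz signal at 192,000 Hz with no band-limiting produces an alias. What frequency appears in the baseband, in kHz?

53.914 kHz

Nyquist = 192,000/2 = 96,000 Hz; 522,086 Hz exceeds it.
Alias = |522,086 − 3×192,000| = |522,086 − 576,000| = 53,914 Hz = 53.914 kHz.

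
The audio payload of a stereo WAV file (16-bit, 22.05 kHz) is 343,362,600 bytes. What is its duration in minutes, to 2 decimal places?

64.88 minutes

Byte rate = 22,050 × 2 × 2 = 88,200 bytes/s.
Duration = 343,362,600 / 88,200 = 3,893 s.
3,893 s / 60 = 64.88 minutes.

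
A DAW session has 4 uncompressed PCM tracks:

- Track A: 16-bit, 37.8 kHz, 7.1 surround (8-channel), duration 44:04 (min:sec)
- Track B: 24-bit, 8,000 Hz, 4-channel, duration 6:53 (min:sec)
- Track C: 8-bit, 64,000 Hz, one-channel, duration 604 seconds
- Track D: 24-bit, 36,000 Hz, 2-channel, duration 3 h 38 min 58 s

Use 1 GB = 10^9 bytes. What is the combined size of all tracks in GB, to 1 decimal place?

4.5 GB

Track A: 44:04 (min:sec) = 2,644 s; 37,800 × 2,644 × 2 × 8 = 1,599,091,200 bytes.
Track B: 6:53 (min:sec) = 413 s; 8,000 × 413 × 3 × 4 = 39,648,000 bytes.
Track C: 64,000 × 604 × 1 × 1 = 38,656,000 bytes.
Track D: 3 h 38 min 58 s = 13,138 s; 36,000 × 13,138 × 3 × 2 = 2,837,808,000 bytes.
Total = 4,515,203,200 bytes = 4.5 GB.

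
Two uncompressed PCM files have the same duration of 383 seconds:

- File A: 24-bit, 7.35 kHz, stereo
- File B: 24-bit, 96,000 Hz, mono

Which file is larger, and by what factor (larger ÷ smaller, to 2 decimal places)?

File B, by a factor of 6.53

File A: 7,350 × 3 × 2 = 44,100 bytes/s.
File B: 96,000 × 3 × 1 = 288,000 bytes/s.
File B is larger; ratio = 110,304,000 / 16,890,300 = 6.53.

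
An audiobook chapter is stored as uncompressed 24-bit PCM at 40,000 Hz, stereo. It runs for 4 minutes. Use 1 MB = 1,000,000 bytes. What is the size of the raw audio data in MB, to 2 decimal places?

57.60 MB

Duration = 4 minutes = 240 s.
Bytes = 40,000 samples/s × 240 s × 3 bytes/sample × 2 ch = 57,600,000 bytes.
57,600,000 / 1,000,000 = 57.60 MB.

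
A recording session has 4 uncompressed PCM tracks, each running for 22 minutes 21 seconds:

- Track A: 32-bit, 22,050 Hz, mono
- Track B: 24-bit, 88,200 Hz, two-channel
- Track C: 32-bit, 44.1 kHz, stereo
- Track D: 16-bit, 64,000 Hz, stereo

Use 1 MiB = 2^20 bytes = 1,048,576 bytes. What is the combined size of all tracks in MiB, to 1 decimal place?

1568.2 MiB

22 minutes 21 seconds = 1,341 s.
Track A: 22,050 × 1,341 × 4 × 1 = 118,276,200 bytes.
Track B: 88,200 × 1,341 × 3 × 2 = 709,657,200 bytes.
Track C: 44,100 × 1,341 × 4 × 2 = 473,104,800 bytes.
Track D: 64,000 × 1,341 × 2 × 2 = 343,296,000 bytes.
Total = 1,644,334,200 bytes = 1568.2 MiB.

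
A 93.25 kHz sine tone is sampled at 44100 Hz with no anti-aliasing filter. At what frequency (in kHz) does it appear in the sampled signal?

5.05 kHz

Nyquist = 44,100/2 = 22,050 Hz; 93,250 Hz exceeds it.
Alias = |93,250 − 2×44,100| = |93,250 − 88,200| = 5,050 Hz = 5.05 kHz.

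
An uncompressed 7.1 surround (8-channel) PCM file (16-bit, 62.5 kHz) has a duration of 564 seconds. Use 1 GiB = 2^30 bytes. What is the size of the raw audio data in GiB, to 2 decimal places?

Bytes = 62,500 samples/s × 564 s × 2 bytes/sample × 8 ch = 564,000,000 bytes.
564,000,000 / 1,073,741,824 = 0.53 GiB.

0.53 GiB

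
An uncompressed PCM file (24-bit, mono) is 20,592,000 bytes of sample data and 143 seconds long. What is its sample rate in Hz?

48,000 Hz

Bytes = sample_rate × seconds × bytes_per_sample × channels.
sample_rate = 20,592,000 / (143 × 3 × 1) = 20,592,000 / 429 = 48,000 Hz.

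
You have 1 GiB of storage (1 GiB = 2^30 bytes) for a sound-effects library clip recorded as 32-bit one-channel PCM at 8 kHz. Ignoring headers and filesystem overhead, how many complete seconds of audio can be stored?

Uncompressed byte rate = 8,000 × 4 × 1 = 32,000 bytes/s.
Capacity = 1 × 1,073,741,824 = 1,073,741,824 bytes.
1,073,741,824 / 32,000 ≈ 33554.43 s → 33,554 seconds.

33,554 seconds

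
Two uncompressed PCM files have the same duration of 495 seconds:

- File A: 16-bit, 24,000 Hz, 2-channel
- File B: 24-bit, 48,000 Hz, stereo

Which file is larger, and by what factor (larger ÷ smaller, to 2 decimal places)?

File B, by a factor of 3.00

File A: 24,000 × 2 × 2 = 96,000 bytes/s.
File B: 48,000 × 3 × 2 = 288,000 bytes/s.
File B is larger; ratio = 142,560,000 / 47,520,000 = 3.00.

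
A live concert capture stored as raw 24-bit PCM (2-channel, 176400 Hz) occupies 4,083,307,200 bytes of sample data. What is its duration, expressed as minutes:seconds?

Byte rate = 176,400 × 3 × 2 = 1,058,400 bytes/s.
Duration = 4,083,307,200 / 1,058,400 = 3,858 s.
3,858 s = 64:18.

64:18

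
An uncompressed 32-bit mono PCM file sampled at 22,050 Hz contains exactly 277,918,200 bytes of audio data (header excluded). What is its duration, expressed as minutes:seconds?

52:31

Byte rate = 22,050 × 4 × 1 = 88,200 bytes/s.
Duration = 277,918,200 / 88,200 = 3,151 s.
3,151 s = 52:31.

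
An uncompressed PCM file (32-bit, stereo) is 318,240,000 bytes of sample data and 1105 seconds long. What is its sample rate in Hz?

Bytes = sample_rate × seconds × bytes_per_sample × channels.
sample_rate = 318,240,000 / (1,105 × 4 × 2) = 318,240,000 / 8,840 = 36,000 Hz.

36,000 Hz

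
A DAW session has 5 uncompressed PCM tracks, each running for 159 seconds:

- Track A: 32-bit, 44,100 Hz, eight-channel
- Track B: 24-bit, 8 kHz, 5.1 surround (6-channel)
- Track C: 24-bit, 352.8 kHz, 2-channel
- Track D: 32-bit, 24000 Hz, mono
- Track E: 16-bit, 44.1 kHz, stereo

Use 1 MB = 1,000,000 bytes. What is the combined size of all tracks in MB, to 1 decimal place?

Track A: 44,100 × 159 × 4 × 8 = 224,380,800 bytes.
Track B: 8,000 × 159 × 3 × 6 = 22,896,000 bytes.
Track C: 352,800 × 159 × 3 × 2 = 336,571,200 bytes.
Track D: 24,000 × 159 × 4 × 1 = 15,264,000 bytes.
Track E: 44,100 × 159 × 2 × 2 = 28,047,600 bytes.
Total = 627,159,600 bytes = 627.2 MB.

627.2 MB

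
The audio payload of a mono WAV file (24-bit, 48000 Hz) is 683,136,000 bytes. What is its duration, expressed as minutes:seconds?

79:04

Byte rate = 48,000 × 3 × 1 = 144,000 bytes/s.
Duration = 683,136,000 / 144,000 = 4,744 s.
4,744 s = 79:04.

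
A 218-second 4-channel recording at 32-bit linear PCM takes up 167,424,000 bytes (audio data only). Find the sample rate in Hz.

48,000 Hz

Bytes = sample_rate × seconds × bytes_per_sample × channels.
sample_rate = 167,424,000 / (218 × 4 × 4) = 167,424,000 / 3,488 = 48,000 Hz.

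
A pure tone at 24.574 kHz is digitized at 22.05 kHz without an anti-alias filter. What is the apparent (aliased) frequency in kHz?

Nyquist = 22,050/2 = 11,025 Hz; 24,574 Hz exceeds it.
Alias = |24,574 − 1×22,050| = |24,574 − 22,050| = 2,524 Hz = 2.524 kHz.

2.524 kHz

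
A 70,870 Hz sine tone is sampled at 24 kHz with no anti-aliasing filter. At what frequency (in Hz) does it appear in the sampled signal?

Nyquist = 24,000/2 = 12,000 Hz; 70,870 Hz exceeds it.
Alias = |70,870 − 3×24,000| = |70,870 − 72,000| = 1,130 Hz.

1,130 Hz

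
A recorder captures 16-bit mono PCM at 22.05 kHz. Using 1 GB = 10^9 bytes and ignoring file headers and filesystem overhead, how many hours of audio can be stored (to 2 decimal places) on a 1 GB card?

Uncompressed byte rate = 22,050 × 2 × 1 = 44,100 bytes/s.
Capacity = 1 × 1,000,000,000 = 1,000,000,000 bytes.
1,000,000,000 / 44,100 ≈ 22675.74 s → 6.30 hours.

6.30 hours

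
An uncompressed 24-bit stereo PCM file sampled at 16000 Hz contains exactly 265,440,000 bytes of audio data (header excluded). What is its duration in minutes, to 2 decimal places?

46.08 minutes

Byte rate = 16,000 × 3 × 2 = 96,000 bytes/s.
Duration = 265,440,000 / 96,000 = 2,765 s.
2,765 s / 60 = 46.08 minutes.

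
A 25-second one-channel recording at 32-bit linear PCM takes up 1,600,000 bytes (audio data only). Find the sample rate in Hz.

16,000 Hz

Bytes = sample_rate × seconds × bytes_per_sample × channels.
sample_rate = 1,600,000 / (25 × 4 × 1) = 1,600,000 / 100 = 16,000 Hz.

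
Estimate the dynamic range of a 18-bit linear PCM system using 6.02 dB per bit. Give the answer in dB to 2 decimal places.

108.36 dB

18 × 6.02 = 108.36 dB.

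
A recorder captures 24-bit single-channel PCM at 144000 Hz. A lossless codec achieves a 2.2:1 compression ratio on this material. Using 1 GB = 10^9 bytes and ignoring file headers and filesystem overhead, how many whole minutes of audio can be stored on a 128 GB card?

10,864 minutes

Uncompressed byte rate = 144,000 × 3 × 1 = 432,000 bytes/s.
After 2.2:1 compression, effective rate ≈ 196363.64 bytes/s.
Capacity = 128 × 1,000,000,000 = 128,000,000,000 bytes.
128,000,000,000 / effective rate ≈ 651851.85 s → 10,864 minutes.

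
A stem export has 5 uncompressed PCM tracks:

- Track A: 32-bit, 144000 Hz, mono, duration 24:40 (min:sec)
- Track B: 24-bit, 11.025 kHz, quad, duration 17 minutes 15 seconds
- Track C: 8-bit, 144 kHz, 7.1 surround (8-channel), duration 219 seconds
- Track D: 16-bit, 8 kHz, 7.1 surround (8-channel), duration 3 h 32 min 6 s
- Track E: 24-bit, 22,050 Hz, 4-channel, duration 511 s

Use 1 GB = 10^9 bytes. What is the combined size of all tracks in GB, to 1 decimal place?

3.0 GB

Track A: 24:40 (min:sec) = 1,480 s; 144,000 × 1,480 × 4 × 1 = 852,480,000 bytes.
Track B: 17 minutes 15 seconds = 1,035 s; 11,025 × 1,035 × 3 × 4 = 136,930,500 bytes.
Track C: 144,000 × 219 × 1 × 8 = 252,288,000 bytes.
Track D: 3 h 32 min 6 s = 12,726 s; 8,000 × 12,726 × 2 × 8 = 1,628,928,000 bytes.
Track E: 22,050 × 511 × 3 × 4 = 135,210,600 bytes.
Total = 3,005,837,100 bytes = 3.0 GB.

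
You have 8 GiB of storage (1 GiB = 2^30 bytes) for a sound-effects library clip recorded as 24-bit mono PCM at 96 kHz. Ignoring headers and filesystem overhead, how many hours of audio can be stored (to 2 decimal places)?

Uncompressed byte rate = 96,000 × 3 × 1 = 288,000 bytes/s.
Capacity = 8 × 1,073,741,824 = 8,589,934,592 bytes.
8,589,934,592 / 288,000 ≈ 29826.16 s → 8.29 hours.

8.29 hours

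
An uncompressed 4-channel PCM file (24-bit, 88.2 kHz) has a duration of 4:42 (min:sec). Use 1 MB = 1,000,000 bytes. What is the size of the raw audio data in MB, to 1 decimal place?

Duration = 4:42 (min:sec) = 282 s.
Bytes = 88,200 samples/s × 282 s × 3 bytes/sample × 4 ch = 298,468,800 bytes.
298,468,800 / 1,000,000 = 298.5 MB.

298.5 MB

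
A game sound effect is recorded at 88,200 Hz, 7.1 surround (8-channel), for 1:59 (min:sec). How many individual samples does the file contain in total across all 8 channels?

1:59 (min:sec) = 119 s.
88,200 × 119 s × 8 ch = 83,966,400 samples.

83,966,400 samples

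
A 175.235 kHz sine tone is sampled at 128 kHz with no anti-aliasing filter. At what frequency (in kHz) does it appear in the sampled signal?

Nyquist = 128,000/2 = 64,000 Hz; 175,235 Hz exceeds it.
Alias = |175,235 − 1×128,000| = |175,235 − 128,000| = 47,235 Hz = 47.235 kHz.

47.235 kHz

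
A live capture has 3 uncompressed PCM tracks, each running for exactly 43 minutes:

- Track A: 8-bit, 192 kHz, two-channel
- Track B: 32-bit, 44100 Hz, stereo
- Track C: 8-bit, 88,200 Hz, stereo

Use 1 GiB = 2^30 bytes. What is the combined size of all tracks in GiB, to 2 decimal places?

exactly 43 minutes = 2,580 s.
Track A: 192,000 × 2,580 × 1 × 2 = 990,720,000 bytes.
Track B: 44,100 × 2,580 × 4 × 2 = 910,224,000 bytes.
Track C: 88,200 × 2,580 × 1 × 2 = 455,112,000 bytes.
Total = 2,356,056,000 bytes = 2.19 GiB.

2.19 GiB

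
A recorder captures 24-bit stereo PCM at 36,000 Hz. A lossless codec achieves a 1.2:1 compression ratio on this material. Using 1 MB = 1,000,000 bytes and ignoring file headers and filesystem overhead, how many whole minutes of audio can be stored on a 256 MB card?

Uncompressed byte rate = 36,000 × 3 × 2 = 216,000 bytes/s.
After 1.2:1 compression, effective rate ≈ 180000 bytes/s.
Capacity = 256 × 1,000,000 = 256,000,000 bytes.
256,000,000 / effective rate ≈ 1422.22 s → 23 minutes.

23 minutes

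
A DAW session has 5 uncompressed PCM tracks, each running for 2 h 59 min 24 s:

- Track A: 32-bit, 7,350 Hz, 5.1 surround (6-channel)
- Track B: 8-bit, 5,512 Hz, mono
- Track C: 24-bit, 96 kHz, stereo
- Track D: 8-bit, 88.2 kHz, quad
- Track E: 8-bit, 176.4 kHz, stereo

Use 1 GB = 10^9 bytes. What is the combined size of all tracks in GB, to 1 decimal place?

2 h 59 min 24 s = 10,764 s.
Track A: 7,350 × 10,764 × 4 × 6 = 1,898,769,600 bytes.
Track B: 5,512 × 10,764 × 1 × 1 = 59,331,168 bytes.
Track C: 96,000 × 10,764 × 3 × 2 = 6,200,064,000 bytes.
Track D: 88,200 × 10,764 × 1 × 4 = 3,797,539,200 bytes.
Track E: 176,400 × 10,764 × 1 × 2 = 3,797,539,200 bytes.
Total = 15,753,243,168 bytes = 15.8 GB.

15.8 GB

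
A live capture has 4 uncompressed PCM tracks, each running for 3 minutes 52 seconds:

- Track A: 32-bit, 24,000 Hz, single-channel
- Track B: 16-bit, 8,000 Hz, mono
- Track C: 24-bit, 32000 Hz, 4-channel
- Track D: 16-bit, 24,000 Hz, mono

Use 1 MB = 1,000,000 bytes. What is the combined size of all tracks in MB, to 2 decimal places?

126.21 MB

3 minutes 52 seconds = 232 s.
Track A: 24,000 × 232 × 4 × 1 = 22,272,000 bytes.
Track B: 8,000 × 232 × 2 × 1 = 3,712,000 bytes.
Track C: 32,000 × 232 × 3 × 4 = 89,088,000 bytes.
Track D: 24,000 × 232 × 2 × 1 = 11,136,000 bytes.
Total = 126,208,000 bytes = 126.21 MB.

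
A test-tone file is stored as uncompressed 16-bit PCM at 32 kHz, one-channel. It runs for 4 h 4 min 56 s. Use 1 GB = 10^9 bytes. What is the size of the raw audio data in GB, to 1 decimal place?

Duration = 4 h 4 min 56 s = 14,696 s.
Bytes = 32,000 samples/s × 14,696 s × 2 bytes/sample × 1 ch = 940,544,000 bytes.
940,544,000 / 1,000,000,000 = 0.9 GB.

0.9 GB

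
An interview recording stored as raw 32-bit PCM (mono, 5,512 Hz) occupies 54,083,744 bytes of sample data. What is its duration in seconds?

Byte rate = 5,512 × 4 × 1 = 22,048 bytes/s.
Duration = 54,083,744 / 22,048 = 2,453 s.

2,453 seconds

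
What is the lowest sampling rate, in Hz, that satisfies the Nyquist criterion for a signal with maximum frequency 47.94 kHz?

Minimum sample rate = 2 × 47,940 Hz = 95,880 Hz.

95,880 Hz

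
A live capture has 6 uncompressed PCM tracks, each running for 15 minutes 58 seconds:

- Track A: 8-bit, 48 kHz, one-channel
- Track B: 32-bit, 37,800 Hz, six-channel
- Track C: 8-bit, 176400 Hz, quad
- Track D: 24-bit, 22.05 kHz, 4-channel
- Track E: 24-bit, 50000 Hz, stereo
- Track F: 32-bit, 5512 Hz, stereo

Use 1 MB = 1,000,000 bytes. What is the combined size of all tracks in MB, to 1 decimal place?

2174.2 MB

15 minutes 58 seconds = 958 s.
Track A: 48,000 × 958 × 1 × 1 = 45,984,000 bytes.
Track B: 37,800 × 958 × 4 × 6 = 869,097,600 bytes.
Track C: 176,400 × 958 × 1 × 4 = 675,964,800 bytes.
Track D: 22,050 × 958 × 3 × 4 = 253,486,800 bytes.
Track E: 50,000 × 958 × 3 × 2 = 287,400,000 bytes.
Track F: 5,512 × 958 × 4 × 2 = 42,243,968 bytes.
Total = 2,174,177,168 bytes = 2174.2 MB.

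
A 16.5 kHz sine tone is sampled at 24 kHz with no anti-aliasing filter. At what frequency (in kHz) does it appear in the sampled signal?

7.5 kHz

Nyquist = 24,000/2 = 12,000 Hz; 16,500 Hz exceeds it.
Alias = |16,500 − 1×24,000| = |16,500 − 24,000| = 7,500 Hz = 7.5 kHz.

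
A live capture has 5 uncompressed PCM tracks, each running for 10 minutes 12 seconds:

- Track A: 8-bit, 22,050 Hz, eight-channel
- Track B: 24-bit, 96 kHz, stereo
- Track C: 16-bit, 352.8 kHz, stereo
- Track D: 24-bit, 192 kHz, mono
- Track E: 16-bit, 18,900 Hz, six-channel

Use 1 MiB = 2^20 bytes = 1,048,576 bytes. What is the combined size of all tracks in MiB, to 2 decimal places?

1731.34 MiB

10 minutes 12 seconds = 612 s.
Track A: 22,050 × 612 × 1 × 8 = 107,956,800 bytes.
Track B: 96,000 × 612 × 3 × 2 = 352,512,000 bytes.
Track C: 352,800 × 612 × 2 × 2 = 863,654,400 bytes.
Track D: 192,000 × 612 × 3 × 1 = 352,512,000 bytes.
Track E: 18,900 × 612 × 2 × 6 = 138,801,600 bytes.
Total = 1,815,436,800 bytes = 1731.34 MiB.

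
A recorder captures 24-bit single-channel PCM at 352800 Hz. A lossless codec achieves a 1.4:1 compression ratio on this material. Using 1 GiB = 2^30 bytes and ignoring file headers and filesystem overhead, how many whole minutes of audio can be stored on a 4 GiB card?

94 minutes

Uncompressed byte rate = 352,800 × 3 × 1 = 1,058,400 bytes/s.
After 1.4:1 compression, effective rate ≈ 756000 bytes/s.
Capacity = 4 × 1,073,741,824 = 4,294,967,296 bytes.
4,294,967,296 / effective rate ≈ 5681.17 s → 94 minutes.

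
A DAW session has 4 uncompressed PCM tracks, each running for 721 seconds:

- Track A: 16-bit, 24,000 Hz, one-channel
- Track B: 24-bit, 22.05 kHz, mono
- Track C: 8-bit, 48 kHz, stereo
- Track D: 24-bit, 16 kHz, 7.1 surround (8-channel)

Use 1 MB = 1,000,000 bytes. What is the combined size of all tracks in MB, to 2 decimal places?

428.38 MB

Track A: 24,000 × 721 × 2 × 1 = 34,608,000 bytes.
Track B: 22,050 × 721 × 3 × 1 = 47,694,150 bytes.
Track C: 48,000 × 721 × 1 × 2 = 69,216,000 bytes.
Track D: 16,000 × 721 × 3 × 8 = 276,864,000 bytes.
Total = 428,382,150 bytes = 428.38 MB.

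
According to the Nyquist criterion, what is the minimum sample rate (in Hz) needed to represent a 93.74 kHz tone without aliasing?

187,480 Hz

Minimum sample rate = 2 × 93,740 Hz = 187,480 Hz.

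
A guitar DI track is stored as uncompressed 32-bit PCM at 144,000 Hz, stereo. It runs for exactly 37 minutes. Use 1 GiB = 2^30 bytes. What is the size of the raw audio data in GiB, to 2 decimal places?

2.38 GiB

Duration = exactly 37 minutes = 2,220 s.
Bytes = 144,000 samples/s × 2,220 s × 4 bytes/sample × 2 ch = 2,557,440,000 bytes.
2,557,440,000 / 1,073,741,824 = 2.38 GiB.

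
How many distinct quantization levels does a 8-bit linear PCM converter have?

256 levels

2^8 = 256.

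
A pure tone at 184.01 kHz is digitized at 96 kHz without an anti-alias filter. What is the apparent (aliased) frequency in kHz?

Nyquist = 96,000/2 = 48,000 Hz; 184,010 Hz exceeds it.
Alias = |184,010 − 2×96,000| = |184,010 − 192,000| = 7,990 Hz = 7.99 kHz.

7.99 kHz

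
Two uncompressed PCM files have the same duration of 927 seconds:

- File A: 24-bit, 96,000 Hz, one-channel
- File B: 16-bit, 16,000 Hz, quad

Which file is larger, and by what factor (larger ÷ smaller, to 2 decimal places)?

File A, by a factor of 2.25

File A: 96,000 × 3 × 1 = 288,000 bytes/s.
File B: 16,000 × 2 × 4 = 128,000 bytes/s.
File A is larger; ratio = 266,976,000 / 118,656,000 = 2.25.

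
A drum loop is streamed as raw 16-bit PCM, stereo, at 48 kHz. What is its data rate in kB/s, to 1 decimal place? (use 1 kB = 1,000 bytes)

Bit rate = 48,000 × 16 × 2 = 1,536,000 bits/s.
1,536,000 / 8 = 192,000 B/s = 192.0 kB/s.

192.0 kB/s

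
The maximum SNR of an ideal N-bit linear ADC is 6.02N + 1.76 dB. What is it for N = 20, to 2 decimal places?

122.16 dB

6.02 × 20 + 1.76 = 122.16 dB.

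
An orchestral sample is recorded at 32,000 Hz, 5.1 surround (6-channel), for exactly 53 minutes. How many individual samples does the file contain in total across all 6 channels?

exactly 53 minutes = 3,180 s.
32,000 × 3,180 s × 6 ch = 610,560,000 samples.

610,560,000 samples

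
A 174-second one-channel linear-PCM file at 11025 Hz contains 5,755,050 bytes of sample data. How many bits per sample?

Bytes per sample = 5,755,050 / (11,025 × 174 × 1) = 5,755,050 / 1,918,350 = 3.
Bit depth = 3 × 8 = 24 bits.

24 bits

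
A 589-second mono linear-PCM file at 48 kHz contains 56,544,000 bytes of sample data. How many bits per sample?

Bytes per sample = 56,544,000 / (48,000 × 589 × 1) = 56,544,000 / 28,272,000 = 2.
Bit depth = 2 × 8 = 16 bits.

16 bits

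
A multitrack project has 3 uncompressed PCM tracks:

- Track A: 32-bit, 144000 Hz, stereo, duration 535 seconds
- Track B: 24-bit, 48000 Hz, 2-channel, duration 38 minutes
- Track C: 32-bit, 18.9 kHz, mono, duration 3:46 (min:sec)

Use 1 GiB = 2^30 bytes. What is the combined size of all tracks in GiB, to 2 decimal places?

Track A: 144,000 × 535 × 4 × 2 = 616,320,000 bytes.
Track B: 38 minutes = 2,280 s; 48,000 × 2,280 × 3 × 2 = 656,640,000 bytes.
Track C: 3:46 (min:sec) = 226 s; 18,900 × 226 × 4 × 1 = 17,085,600 bytes.
Total = 1,290,045,600 bytes = 1.20 GiB.

1.20 GiB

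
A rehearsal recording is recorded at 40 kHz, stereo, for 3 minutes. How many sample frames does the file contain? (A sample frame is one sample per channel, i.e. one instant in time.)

3 minutes = 180 s.
40,000 samples/s × 180 s = 7,200,000 frames.

7,200,000 sample frames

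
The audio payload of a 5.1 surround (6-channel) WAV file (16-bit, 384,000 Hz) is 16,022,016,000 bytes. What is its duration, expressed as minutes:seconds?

57:57

Byte rate = 384,000 × 2 × 6 = 4,608,000 bytes/s.
Duration = 16,022,016,000 / 4,608,000 = 3,477 s.
3,477 s = 57:57.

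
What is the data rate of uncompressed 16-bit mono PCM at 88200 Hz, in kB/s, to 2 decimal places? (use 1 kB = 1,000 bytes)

176.40 kB/s

Bit rate = 88,200 × 16 × 1 = 1,411,200 bits/s.
1,411,200 / 8 = 176,400 B/s = 176.40 kB/s.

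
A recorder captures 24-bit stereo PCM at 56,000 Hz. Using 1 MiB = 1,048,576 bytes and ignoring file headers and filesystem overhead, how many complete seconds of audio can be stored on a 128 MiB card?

Uncompressed byte rate = 56,000 × 3 × 2 = 336,000 bytes/s.
Capacity = 128 × 1,048,576 = 134,217,728 bytes.
134,217,728 / 336,000 ≈ 399.46 s → 399 seconds.

399 seconds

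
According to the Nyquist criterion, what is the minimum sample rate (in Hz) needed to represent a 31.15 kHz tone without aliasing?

Minimum sample rate = 2 × 31,150 Hz = 62,300 Hz.

62,300 Hz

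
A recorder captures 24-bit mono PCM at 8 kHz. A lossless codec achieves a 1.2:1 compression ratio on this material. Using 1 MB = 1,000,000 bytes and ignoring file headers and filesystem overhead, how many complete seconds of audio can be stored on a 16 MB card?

Uncompressed byte rate = 8,000 × 3 × 1 = 24,000 bytes/s.
After 1.2:1 compression, effective rate ≈ 20000 bytes/s.
Capacity = 16 × 1,000,000 = 16,000,000 bytes.
16,000,000 / effective rate ≈ 800 s → 800 seconds.

800 seconds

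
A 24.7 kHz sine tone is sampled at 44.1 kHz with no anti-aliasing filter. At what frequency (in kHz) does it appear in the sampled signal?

Nyquist = 44,100/2 = 22,050 Hz; 24,700 Hz exceeds it.
Alias = |24,700 − 1×44,100| = |24,700 − 44,100| = 19,400 Hz = 19.4 kHz.

19.4 kHz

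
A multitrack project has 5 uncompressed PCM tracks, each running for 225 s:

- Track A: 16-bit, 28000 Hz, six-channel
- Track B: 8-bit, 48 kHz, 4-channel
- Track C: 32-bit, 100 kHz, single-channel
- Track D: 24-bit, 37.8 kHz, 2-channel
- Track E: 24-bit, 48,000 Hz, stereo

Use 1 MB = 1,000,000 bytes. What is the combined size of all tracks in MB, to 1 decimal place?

324.6 MB

Track A: 28,000 × 225 × 2 × 6 = 75,600,000 bytes.
Track B: 48,000 × 225 × 1 × 4 = 43,200,000 bytes.
Track C: 100,000 × 225 × 4 × 1 = 90,000,000 bytes.
Track D: 37,800 × 225 × 3 × 2 = 51,030,000 bytes.
Track E: 48,000 × 225 × 3 × 2 = 64,800,000 bytes.
Total = 324,630,000 bytes = 324.6 MB.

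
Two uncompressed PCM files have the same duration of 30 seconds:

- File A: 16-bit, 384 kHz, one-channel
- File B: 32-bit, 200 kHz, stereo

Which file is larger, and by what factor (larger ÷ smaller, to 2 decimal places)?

File A: 384,000 × 2 × 1 = 768,000 bytes/s.
File B: 200,000 × 4 × 2 = 1,600,000 bytes/s.
File B is larger; ratio = 48,000,000 / 23,040,000 = 2.08.

File B, by a factor of 2.08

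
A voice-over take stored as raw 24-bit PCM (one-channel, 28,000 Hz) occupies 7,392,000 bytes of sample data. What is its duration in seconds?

Byte rate = 28,000 × 3 × 1 = 84,000 bytes/s.
Duration = 7,392,000 / 84,000 = 88 s.

88 seconds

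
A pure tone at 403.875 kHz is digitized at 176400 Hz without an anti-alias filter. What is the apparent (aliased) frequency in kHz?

Nyquist = 176,400/2 = 88,200 Hz; 403,875 Hz exceeds it.
Alias = |403,875 − 2×176,400| = |403,875 − 352,800| = 51,075 Hz = 51.075 kHz.

51.075 kHz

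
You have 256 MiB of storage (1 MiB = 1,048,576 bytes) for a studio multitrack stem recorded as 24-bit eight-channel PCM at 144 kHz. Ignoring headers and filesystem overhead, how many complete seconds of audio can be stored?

77 seconds

Uncompressed byte rate = 144,000 × 3 × 8 = 3,456,000 bytes/s.
Capacity = 256 × 1,048,576 = 268,435,456 bytes.
268,435,456 / 3,456,000 ≈ 77.67 s → 77 seconds.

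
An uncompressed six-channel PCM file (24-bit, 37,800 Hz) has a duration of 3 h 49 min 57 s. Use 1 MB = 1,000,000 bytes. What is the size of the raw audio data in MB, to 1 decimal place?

9387.5 MB

Duration = 3 h 49 min 57 s = 13,797 s.
Bytes = 37,800 samples/s × 13,797 s × 3 bytes/sample × 6 ch = 9,387,478,800 bytes.
9,387,478,800 / 1,000,000 = 9387.5 MB.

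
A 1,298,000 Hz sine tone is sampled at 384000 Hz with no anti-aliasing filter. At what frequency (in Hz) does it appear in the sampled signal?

146,000 Hz

Nyquist = 384,000/2 = 192,000 Hz; 1,298,000 Hz exceeds it.
Alias = |1,298,000 − 3×384,000| = |1,298,000 − 1,152,000| = 146,000 Hz.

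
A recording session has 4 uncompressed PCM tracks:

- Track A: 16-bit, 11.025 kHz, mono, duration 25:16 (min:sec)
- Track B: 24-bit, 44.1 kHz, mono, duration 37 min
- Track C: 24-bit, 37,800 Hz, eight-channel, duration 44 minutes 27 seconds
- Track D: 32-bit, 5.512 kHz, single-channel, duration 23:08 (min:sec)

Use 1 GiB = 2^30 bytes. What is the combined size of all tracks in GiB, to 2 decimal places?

2.59 GiB

Track A: 25:16 (min:sec) = 1,516 s; 11,025 × 1,516 × 2 × 1 = 33,427,800 bytes.
Track B: 37 min = 2,220 s; 44,100 × 2,220 × 3 × 1 = 293,706,000 bytes.
Track C: 44 minutes 27 seconds = 2,667 s; 37,800 × 2,667 × 3 × 8 = 2,419,502,400 bytes.
Track D: 23:08 (min:sec) = 1,388 s; 5,512 × 1,388 × 4 × 1 = 30,602,624 bytes.
Total = 2,777,238,824 bytes = 2.59 GiB.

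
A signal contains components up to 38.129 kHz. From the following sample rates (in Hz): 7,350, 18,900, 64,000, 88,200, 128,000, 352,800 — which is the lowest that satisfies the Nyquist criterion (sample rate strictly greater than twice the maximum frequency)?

88,200 Hz

Need sample rate > 2 × 38,129 = 76,258 Hz.
Lowest listed rate above 76,258 Hz is 88,200 Hz.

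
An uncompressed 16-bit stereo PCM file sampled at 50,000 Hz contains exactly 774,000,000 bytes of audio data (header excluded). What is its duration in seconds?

3,870 seconds

Byte rate = 50,000 × 2 × 2 = 200,000 bytes/s.
Duration = 774,000,000 / 200,000 = 3,870 s.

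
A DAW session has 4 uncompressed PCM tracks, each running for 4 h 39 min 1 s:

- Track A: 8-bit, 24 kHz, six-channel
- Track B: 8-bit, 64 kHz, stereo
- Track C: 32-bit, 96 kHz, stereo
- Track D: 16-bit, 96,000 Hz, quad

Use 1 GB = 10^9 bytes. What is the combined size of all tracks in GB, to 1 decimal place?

4 h 39 min 1 s = 16,741 s.
Track A: 24,000 × 16,741 × 1 × 6 = 2,410,704,000 bytes.
Track B: 64,000 × 16,741 × 1 × 2 = 2,142,848,000 bytes.
Track C: 96,000 × 16,741 × 4 × 2 = 12,857,088,000 bytes.
Track D: 96,000 × 16,741 × 2 × 4 = 12,857,088,000 bytes.
Total = 30,267,728,000 bytes = 30.3 GB.

30.3 GB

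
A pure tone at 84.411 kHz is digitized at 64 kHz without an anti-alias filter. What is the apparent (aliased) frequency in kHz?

Nyquist = 64,000/2 = 32,000 Hz; 84,411 Hz exceeds it.
Alias = |84,411 − 1×64,000| = |84,411 − 64,000| = 20,411 Hz = 20.411 kHz.

20.411 kHz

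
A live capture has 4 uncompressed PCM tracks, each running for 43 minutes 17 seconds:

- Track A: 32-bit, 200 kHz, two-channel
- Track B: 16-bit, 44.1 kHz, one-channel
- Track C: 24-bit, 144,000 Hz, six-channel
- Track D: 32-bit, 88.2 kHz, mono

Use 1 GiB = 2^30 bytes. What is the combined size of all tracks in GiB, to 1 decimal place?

11.2 GiB

43 minutes 17 seconds = 2,597 s.
Track A: 200,000 × 2,597 × 4 × 2 = 4,155,200,000 bytes.
Track B: 44,100 × 2,597 × 2 × 1 = 229,055,400 bytes.
Track C: 144,000 × 2,597 × 3 × 6 = 6,731,424,000 bytes.
Track D: 88,200 × 2,597 × 4 × 1 = 916,221,600 bytes.
Total = 12,031,901,000 bytes = 11.2 GiB.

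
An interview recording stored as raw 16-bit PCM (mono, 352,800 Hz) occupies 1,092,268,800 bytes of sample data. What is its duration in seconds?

Byte rate = 352,800 × 2 × 1 = 705,600 bytes/s.
Duration = 1,092,268,800 / 705,600 = 1,548 s.

1,548 seconds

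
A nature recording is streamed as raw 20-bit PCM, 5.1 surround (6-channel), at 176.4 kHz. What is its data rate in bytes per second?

2,646,000 bytes/s

Bit rate = 176,400 × 20 × 6 = 21,168,000 bits/s.
21,168,000 / 8 = 2,646,000 bytes/s.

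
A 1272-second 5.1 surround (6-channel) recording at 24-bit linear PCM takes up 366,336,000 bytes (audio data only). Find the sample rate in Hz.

Bytes = sample_rate × seconds × bytes_per_sample × channels.
sample_rate = 366,336,000 / (1,272 × 3 × 6) = 366,336,000 / 22,896 = 16,000 Hz.

16,000 Hz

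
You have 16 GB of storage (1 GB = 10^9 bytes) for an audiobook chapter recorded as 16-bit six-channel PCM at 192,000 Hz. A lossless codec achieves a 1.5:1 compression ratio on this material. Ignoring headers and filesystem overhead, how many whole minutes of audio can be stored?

Uncompressed byte rate = 192,000 × 2 × 6 = 2,304,000 bytes/s.
After 1.5:1 compression, effective rate ≈ 1536000 bytes/s.
Capacity = 16 × 1,000,000,000 = 16,000,000,000 bytes.
16,000,000,000 / effective rate ≈ 10416.67 s → 173 minutes.

173 minutes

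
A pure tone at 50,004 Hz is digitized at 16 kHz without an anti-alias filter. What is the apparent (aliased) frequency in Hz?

2,004 Hz

Nyquist = 16,000/2 = 8,000 Hz; 50,004 Hz exceeds it.
Alias = |50,004 − 3×16,000| = |50,004 − 48,000| = 2,004 Hz.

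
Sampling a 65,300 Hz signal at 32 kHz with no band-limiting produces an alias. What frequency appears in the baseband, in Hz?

Nyquist = 32,000/2 = 16,000 Hz; 65,300 Hz exceeds it.
Alias = |65,300 − 2×32,000| = |65,300 − 64,000| = 1,300 Hz.

1,300 Hz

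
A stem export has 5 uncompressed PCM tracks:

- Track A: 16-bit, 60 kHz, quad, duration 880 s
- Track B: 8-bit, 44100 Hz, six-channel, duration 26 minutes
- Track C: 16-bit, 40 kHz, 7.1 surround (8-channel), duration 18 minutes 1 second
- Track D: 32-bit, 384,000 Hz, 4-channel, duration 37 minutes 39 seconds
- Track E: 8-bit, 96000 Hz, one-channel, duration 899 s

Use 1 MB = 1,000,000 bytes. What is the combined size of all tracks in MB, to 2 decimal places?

15492.62 MB

Track A: 60,000 × 880 × 2 × 4 = 422,400,000 bytes.
Track B: 26 minutes = 1,560 s; 44,100 × 1,560 × 1 × 6 = 412,776,000 bytes.
Track C: 18 minutes 1 second = 1,081 s; 40,000 × 1,081 × 2 × 8 = 691,840,000 bytes.
Track D: 37 minutes 39 seconds = 2,259 s; 384,000 × 2,259 × 4 × 4 = 13,879,296,000 bytes.
Track E: 96,000 × 899 × 1 × 1 = 86,304,000 bytes.
Total = 15,492,616,000 bytes = 15492.62 MB.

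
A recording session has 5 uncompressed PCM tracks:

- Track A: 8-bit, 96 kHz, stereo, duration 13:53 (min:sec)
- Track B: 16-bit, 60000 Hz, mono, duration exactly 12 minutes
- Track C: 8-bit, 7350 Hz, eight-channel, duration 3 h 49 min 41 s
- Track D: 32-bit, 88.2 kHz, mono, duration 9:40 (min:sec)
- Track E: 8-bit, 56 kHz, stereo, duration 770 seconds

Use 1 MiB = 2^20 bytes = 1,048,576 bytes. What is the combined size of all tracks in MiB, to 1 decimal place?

1285.1 MiB

Track A: 13:53 (min:sec) = 833 s; 96,000 × 833 × 1 × 2 = 159,936,000 bytes.
Track B: exactly 12 minutes = 720 s; 60,000 × 720 × 2 × 1 = 86,400,000 bytes.
Track C: 3 h 49 min 41 s = 13,781 s; 7,350 × 13,781 × 1 × 8 = 810,322,800 bytes.
Track D: 9:40 (min:sec) = 580 s; 88,200 × 580 × 4 × 1 = 204,624,000 bytes.
Track E: 56,000 × 770 × 1 × 2 = 86,240,000 bytes.
Total = 1,347,522,800 bytes = 1285.1 MiB.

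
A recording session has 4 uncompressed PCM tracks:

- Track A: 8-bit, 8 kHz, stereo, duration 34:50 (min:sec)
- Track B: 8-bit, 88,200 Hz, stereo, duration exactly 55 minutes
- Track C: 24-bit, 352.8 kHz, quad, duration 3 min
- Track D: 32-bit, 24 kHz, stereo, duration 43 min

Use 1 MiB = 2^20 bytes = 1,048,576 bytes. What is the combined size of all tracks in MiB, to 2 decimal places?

Track A: 34:50 (min:sec) = 2,090 s; 8,000 × 2,090 × 1 × 2 = 33,440,000 bytes.
Track B: exactly 55 minutes = 3,300 s; 88,200 × 3,300 × 1 × 2 = 582,120,000 bytes.
Track C: 3 min = 180 s; 352,800 × 180 × 3 × 4 = 762,048,000 bytes.
Track D: 43 min = 2,580 s; 24,000 × 2,580 × 4 × 2 = 495,360,000 bytes.
Total = 1,872,968,000 bytes = 1786.20 MiB.

1786.20 MiB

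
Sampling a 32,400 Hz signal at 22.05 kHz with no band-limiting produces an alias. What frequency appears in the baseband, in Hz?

10,350 Hz

Nyquist = 22,050/2 = 11,025 Hz; 32,400 Hz exceeds it.
Alias = |32,400 − 1×22,050| = |32,400 − 22,050| = 10,350 Hz.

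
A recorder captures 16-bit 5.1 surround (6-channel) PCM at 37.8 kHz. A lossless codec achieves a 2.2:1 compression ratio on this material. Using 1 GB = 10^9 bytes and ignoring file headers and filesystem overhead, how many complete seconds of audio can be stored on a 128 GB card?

Uncompressed byte rate = 37,800 × 2 × 6 = 453,600 bytes/s.
After 2.2:1 compression, effective rate ≈ 206181.82 bytes/s.
Capacity = 128 × 1,000,000,000 = 128,000,000,000 bytes.
128,000,000,000 / effective rate ≈ 620811.29 s → 620,811 seconds.

620,811 seconds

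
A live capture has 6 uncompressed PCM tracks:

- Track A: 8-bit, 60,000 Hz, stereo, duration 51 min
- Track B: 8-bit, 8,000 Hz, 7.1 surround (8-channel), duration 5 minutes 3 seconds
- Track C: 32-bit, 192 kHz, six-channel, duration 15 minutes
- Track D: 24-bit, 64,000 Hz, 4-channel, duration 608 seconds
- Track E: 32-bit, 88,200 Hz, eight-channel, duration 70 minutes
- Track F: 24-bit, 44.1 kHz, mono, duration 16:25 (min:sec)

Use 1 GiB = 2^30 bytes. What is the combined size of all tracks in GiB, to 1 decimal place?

Track A: 51 min = 3,060 s; 60,000 × 3,060 × 1 × 2 = 367,200,000 bytes.
Track B: 5 minutes 3 seconds = 303 s; 8,000 × 303 × 1 × 8 = 19,392,000 bytes.
Track C: 15 minutes = 900 s; 192,000 × 900 × 4 × 6 = 4,147,200,000 bytes.
Track D: 64,000 × 608 × 3 × 4 = 466,944,000 bytes.
Track E: 70 minutes = 4,200 s; 88,200 × 4,200 × 4 × 8 = 11,854,080,000 bytes.
Track F: 16:25 (min:sec) = 985 s; 44,100 × 985 × 3 × 1 = 130,315,500 bytes.
Total = 16,985,131,500 bytes = 15.8 GiB.

15.8 GiB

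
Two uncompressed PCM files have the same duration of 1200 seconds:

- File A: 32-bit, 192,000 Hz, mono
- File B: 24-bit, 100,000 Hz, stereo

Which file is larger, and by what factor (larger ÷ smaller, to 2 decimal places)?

File A, by a factor of 1.28

File A: 192,000 × 4 × 1 = 768,000 bytes/s.
File B: 100,000 × 3 × 2 = 600,000 bytes/s.
File A is larger; ratio = 921,600,000 / 720,000,000 = 1.28.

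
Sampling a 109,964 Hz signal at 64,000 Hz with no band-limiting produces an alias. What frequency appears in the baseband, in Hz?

Nyquist = 64,000/2 = 32,000 Hz; 109,964 Hz exceeds it.
Alias = |109,964 − 2×64,000| = |109,964 − 128,000| = 18,036 Hz.

18,036 Hz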